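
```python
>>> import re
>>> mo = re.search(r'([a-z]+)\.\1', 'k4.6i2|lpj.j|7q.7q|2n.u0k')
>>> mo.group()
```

'j.j'

A backreference is literal: `\1` must see the identical characters the first group matched.
`re.search` tries every starting position until one works.
The match spans [9:12] → 'j.j'.
Captured: group 1 = 'j'.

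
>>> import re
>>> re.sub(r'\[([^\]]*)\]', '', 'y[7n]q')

'yq'

Every occurrence is swapped for ''.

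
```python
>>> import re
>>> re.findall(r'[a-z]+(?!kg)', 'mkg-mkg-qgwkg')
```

['mkg', 'mkg', 'qgwkg']

Because the assertion is negative and zero-width, positions next to the forbidden text are skipped.
Scanning left to right: at [0:3] → 'mkg'; at [4:7] → 'mkg'; at [8:13] → 'qgwkg'.
`findall` yields the raw match text (3 of them) because the pattern has no groups.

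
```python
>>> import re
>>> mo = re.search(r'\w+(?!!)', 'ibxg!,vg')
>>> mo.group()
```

The negative lookahead/lookbehind blocks any match where the forbidden context is present.
The match spans [0:3] → 'ibx'.

'ibx'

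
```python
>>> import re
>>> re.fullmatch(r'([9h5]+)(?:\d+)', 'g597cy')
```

None

Pattern: one or more of one of [9h5] (captured); then one or more of a digit (non-capturing group).
For `fullmatch`, every character of the input must be accounted for by the pattern.
Here the string isn't matched end-to-end, so the call returns None.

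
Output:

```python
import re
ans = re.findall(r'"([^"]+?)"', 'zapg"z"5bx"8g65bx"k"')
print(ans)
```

`findall` collects group 1 from each match (2 total).

['z', '8g65bx']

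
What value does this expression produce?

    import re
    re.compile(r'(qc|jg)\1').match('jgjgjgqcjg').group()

The backreference `\1` re-matches whatever the first group consumed, character for character.
With `match`, the pattern is implicitly anchored at the beginning.
The match spans [0:4] → 'jgjg'.
Captured: group 1 = 'jg'.

'jgjg'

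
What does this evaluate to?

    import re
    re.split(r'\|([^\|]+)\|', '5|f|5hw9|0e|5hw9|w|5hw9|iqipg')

['5', 'f', '5hw9', '0e', '5hw9', 'w', '5hw9|iqipg']

The group in the pattern means `split` returns the separators' captures alongside the pieces.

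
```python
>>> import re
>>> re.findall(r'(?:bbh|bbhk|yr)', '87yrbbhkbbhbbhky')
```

['yr', 'bbh', 'bbh', 'bbh']

The regex engine tests alternatives in the order written; an earlier branch that matches wins even if a later one would match more.
`findall` yields the raw match text (4 of them) because the pattern has no groups.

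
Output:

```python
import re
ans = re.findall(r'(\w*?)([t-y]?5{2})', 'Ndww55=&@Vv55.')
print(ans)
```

Because the quantifier is non-greedy, it stops expanding at the earliest point where the rest of the pattern can succeed.
2 groups means each result is a tuple of 2 captured strings — 2 here.

[('Ndw', 'w55'), ('V', 'v55')]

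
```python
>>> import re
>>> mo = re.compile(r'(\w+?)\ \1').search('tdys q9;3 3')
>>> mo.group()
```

'3 3'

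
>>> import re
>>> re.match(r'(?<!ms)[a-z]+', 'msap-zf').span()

The negative lookahead/lookbehind blocks any match where the forbidden context is present.
`re.match` only tries the pattern at the start of the string.
The match spans [0:4] → 'msap'.

(0, 4)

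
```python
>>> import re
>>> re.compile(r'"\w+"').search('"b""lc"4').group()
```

`search` walks the string left to right and returns the first match it finds.
The match spans [0:3] → '"b"'.

'"b"'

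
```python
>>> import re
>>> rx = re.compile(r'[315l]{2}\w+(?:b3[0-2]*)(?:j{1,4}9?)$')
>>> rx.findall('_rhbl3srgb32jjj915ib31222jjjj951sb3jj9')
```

No capturing groups, so `findall` returns the 1 full match string.

['l3srgb32jjj915ib31222jjjj951sb3jj9']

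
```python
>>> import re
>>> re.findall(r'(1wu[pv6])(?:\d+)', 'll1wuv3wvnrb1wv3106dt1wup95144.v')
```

['1wuv', '1wup']

Pattern: the literal '1wu', then one of [pv6] (captured); then one or more of a digit (non-capturing group).
One capturing group, so `findall` returns just the captured substring from each match — 2 in all.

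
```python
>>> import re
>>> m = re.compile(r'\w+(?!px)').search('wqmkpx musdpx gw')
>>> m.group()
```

'wqmkpx'

The negative lookaround is zero-width — it rules out positions where the adjacent text would match, without consuming anything.
`search` walks the string left to right and returns the first match it finds.
The match spans [0:6] → 'wqmkpx'.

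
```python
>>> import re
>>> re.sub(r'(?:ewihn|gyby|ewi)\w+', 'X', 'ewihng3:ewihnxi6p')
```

'X:X'

Matches: at [0:7] → 'ewihng3'; at [8:17] → 'ewihnxi6p'.
Every occurrence is swapped for 'X'.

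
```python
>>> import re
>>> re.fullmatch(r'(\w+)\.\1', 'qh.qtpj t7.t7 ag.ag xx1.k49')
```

None

The backreference `\1` re-matches whatever the first group consumed, character for character.
`re.fullmatch` is like wrapping the pattern in `^…$` (in single-line mode).
Here there's no way to consume every character, so the call returns None.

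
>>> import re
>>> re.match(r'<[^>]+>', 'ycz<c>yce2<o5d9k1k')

None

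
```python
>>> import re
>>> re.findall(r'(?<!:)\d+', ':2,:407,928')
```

['07', '928']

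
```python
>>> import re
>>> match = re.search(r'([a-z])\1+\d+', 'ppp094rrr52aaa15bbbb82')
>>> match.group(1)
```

The backreference `\1` re-matches whatever the first group consumed, character for character.
`re.search` tries every starting position until one works.
The match spans [0:6] → 'ppp094'.
Captured: group 1 = 'p'.

'p'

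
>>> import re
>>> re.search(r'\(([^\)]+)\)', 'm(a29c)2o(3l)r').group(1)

The match spans [1:7] → '(a29c)'.
Captured: group 1 = 'a29c'.

'a29c'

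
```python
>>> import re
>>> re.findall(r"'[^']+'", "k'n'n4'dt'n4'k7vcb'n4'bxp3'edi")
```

["'n'", "'dt'", "'k7vcb'", "'bxp3'"]

With no groups in the pattern, `findall` gives back each whole match — 4 here.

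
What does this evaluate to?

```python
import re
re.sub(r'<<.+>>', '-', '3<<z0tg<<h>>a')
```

'3-a'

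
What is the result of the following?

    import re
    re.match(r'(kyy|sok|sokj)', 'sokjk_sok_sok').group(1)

Alternation isn't longest-match — the leftmost alternative that fits at this position is chosen.
`re.match` only tries the pattern at the start of the string.
The match spans [0:3] → 'sok'.
Captured: group 1 = 'sok'.

'sok'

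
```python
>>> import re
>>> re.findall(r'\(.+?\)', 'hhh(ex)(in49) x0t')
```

['(ex)', '(in49)']

A `+?`/`*?`/`{m,n}?` starts at its minimum and grows only as far as needed for what follows to match.
Walking the string: at [3:7] → '(ex)'; at [7:13] → '(in49)'.
With no groups in the pattern, `findall` gives back each whole match — 2 here.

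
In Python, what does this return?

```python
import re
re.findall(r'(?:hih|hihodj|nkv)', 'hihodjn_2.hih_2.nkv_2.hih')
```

Branches in `(...|...)` are attempted left-to-right; the first branch that allows the whole pattern to succeed is taken.
Matches: at [0:3] → 'hih'; at [10:13] → 'hih'; at [16:19] → 'nkv'; at [22:25] → 'hih'.
With no groups in the pattern, `findall` gives back each whole match — 4 here.

['hih', 'hih', 'nkv', 'hih']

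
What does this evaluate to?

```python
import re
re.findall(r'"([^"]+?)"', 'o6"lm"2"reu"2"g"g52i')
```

Walking the string: at [2:6] match '"lm"', group 1 = 'lm'; at [7:12] match '"reu"', group 1 = 'reu'; at [13:16] match '"g"', group 1 = 'g'.
`findall` collects group 1 from each match (3 total).

['lm', 'reu', 'g']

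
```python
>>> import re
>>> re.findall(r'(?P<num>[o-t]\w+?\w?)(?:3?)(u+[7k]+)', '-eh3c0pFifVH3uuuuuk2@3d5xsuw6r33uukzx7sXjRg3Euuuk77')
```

[('pFifVH', 'uuuuuk'), ('suw6r3', 'uuk'), ('sXjRg3E', 'uuuk77')]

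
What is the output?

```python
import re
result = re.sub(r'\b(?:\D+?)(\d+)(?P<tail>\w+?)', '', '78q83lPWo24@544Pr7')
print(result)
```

Pattern: a word boundary (`\b`, zero-width); then one or more of a non-digit (lazy) (non-capturing group); then one or more of a digit (captured); then one or more of a word character (lazy) (captured as 'tail').
Matches: at [11:16] → '@544P'.
`sub` substitutes '' at each match site.

78q83lPWo24r7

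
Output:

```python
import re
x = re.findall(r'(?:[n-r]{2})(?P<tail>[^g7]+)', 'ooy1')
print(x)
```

['y1']

The pattern matches exactly 2 of a character in [n-r] (non-capturing group); then one or more of any character except [g7] (captured as 'tail').
Scanning left to right: at [0:4] match 'ooy1', group 1 = 'y1'.
With a single group, `findall` returns only what that group captured — 1 item.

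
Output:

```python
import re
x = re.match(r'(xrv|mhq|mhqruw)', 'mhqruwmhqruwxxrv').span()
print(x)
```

(0, 3)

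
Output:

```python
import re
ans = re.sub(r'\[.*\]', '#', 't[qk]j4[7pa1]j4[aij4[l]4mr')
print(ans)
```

t#4mr

Every occurrence is swapped for '#'.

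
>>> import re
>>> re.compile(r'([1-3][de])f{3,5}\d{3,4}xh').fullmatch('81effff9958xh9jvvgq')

None

For `fullmatch`, every character of the input must be accounted for by the pattern.
Here the pattern can't cover the whole string, so the call returns None.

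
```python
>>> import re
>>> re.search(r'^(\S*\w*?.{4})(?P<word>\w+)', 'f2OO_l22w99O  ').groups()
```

('f2OO_l22w99', 'O')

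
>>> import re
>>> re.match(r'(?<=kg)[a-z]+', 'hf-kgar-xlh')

The positive lookaround only admits positions where the adjacent text matches; those characters stay outside the span.
`match` is anchored at position 0; if the pattern doesn't fit there, it returns None.
Here the string doesn't start with a match, so the call returns None.

None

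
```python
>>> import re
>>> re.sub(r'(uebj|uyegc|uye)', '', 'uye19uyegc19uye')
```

'1919'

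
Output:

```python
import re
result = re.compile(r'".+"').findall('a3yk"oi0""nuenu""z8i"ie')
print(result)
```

['"oi0""nuenu""z8i"']

Scanning left to right: at [4:21] → '"oi0""nuenu""z8i"'.
With no groups in the pattern, `findall` gives back each whole match — 1 here.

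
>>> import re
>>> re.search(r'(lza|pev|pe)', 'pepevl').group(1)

'pe'

Unlike `match`, `search` isn't anchored — it looks for the pattern anywhere in the string.
The match spans [0:2] → 'pe'.
Captured: group 1 = 'pe'.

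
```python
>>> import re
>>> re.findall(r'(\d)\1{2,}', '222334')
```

After group 1 captures some text, `\1` only succeeds where that same text appears again.
Scanning left to right: at [0:3] match '222', group 1 = '2'.
One capturing group, so `findall` returns just the captured substring from the one match — 1 in all.

['2']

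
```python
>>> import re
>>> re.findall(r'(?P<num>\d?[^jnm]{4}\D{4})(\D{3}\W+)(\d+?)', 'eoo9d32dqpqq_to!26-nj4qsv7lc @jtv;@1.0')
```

The pattern matches optionally a digit, then exactly 4 of any character except [jnm], then exactly 4 of a non-digit (captured as 'num'); then exactly 3 of a non-digit, then one or more of a non-word character (captured); then one or more of a digit (lazy) (captured).
With the lazy modifier that quantifier settles for the fewest repetitions that let the rest of the pattern succeed (the atoms after it are unaffected and can still be greedy).
Matches: at [3:17] match '9d32dqpqq_to!2', groups = ('9d32dqpqq', '_to!', '2'); at [21:36] match '4qsv7lc @jtv;@1', groups = ('4qsv7lc @', 'jtv;@', '1').
With 3 capturing groups, `findall` returns a 3-tuple per match.

[('9d32dqpqq', '_to!', '2'), ('4qsv7lc @', 'jtv;@', '1')]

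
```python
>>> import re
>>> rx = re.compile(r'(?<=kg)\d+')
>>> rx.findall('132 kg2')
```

The positive lookaround only admits positions where the adjacent text matches; those characters stay outside the span.
Matches: at [6:7] → '2'.
No capturing groups, so `findall` returns the 1 full match string.

['2']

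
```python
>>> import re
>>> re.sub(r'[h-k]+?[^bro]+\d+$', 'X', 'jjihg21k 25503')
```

'X'

Each match is replaced by 'X'.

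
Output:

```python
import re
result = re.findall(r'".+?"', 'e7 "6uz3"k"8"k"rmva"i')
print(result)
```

['"6uz3"', '"8"', '"rmva"']

With the lazy modifier that quantifier settles for the fewest repetitions that let the rest of the pattern succeed (the atoms after it are unaffected and can still be greedy).
Matches: at [3:9] → '"6uz3"'; at [10:13] → '"8"'; at [14:20] → '"rmva"'.
`findall` yields the raw match text (3 of them) because the pattern has no groups.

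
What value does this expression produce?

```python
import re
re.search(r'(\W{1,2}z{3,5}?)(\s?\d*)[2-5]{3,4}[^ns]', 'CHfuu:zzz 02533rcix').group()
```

':zzz 02533r'

The match spans [5:16] → ':zzz 02533r'.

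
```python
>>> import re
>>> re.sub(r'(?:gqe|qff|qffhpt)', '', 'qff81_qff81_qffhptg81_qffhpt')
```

'81_81_hptg81_hpt'

Alternation isn't longest-match — the leftmost alternative that fits at this position is chosen.
Matches: at [0:3] → 'qff'; at [6:9] → 'qff'; at [12:15] → 'qff'; at [22:25] → 'qff'.
Every occurrence is swapped for ''.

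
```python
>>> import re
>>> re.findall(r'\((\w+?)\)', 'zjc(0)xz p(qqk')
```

['0']

`findall` collects group 1 from the one match (1 total).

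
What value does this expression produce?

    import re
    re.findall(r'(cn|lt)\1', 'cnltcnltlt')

`\1` is not a pattern — it's the concrete string captured by group 1, re-applied verbatim.
Walking the string: at [6:10] match 'ltlt', group 1 = 'lt'.
One capturing group, so `findall` returns just the captured substring from the one match — 1 in all.

['lt']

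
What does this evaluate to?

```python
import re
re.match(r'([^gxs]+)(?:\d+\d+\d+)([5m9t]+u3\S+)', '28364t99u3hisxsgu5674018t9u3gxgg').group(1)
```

This matches one or more of any character except [gxs] (captured); then one or more of a digit, then one or more of a digit, then one or more of a digit (non-capturing group); then one or more of one of [5m9t], then the literal 'u3', then one or more of a non-whitespace character (captured).
`match` is anchored at position 0; if the pattern doesn't fit there, it returns None.
The match spans [0:32] → '28364t99u3hisxsgu5674018t9u3gxgg'.
Captured: group 1 = '28', group 2 = 't99u3hisxsgu5674018t9u3gxgg'.

'28'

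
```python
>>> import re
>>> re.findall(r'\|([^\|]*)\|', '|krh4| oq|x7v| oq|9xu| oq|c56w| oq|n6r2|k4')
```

['krh4', 'x7v', '9xu', 'c56w', 'n6r2']

One capturing group, so `findall` returns just the captured substring from each match — 5 in all.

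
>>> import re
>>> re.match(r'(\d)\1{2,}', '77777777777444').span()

With `match`, the pattern is implicitly anchored at the beginning.
The match spans [0:11] → '77777777777'.

(0, 11)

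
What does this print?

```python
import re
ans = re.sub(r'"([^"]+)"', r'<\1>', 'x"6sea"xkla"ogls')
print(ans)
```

Matches: at [1:7] → '"6sea"'.
Each match is replaced using the text its own group 1 captured.

x<6sea>xkla"ogls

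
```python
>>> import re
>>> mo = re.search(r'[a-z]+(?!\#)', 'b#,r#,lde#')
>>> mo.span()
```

A negative assertion filters positions out without eating any characters.
`re.search` scans for the first position where the pattern succeeds.
The match spans [6:8] → 'ld'.

(6, 8)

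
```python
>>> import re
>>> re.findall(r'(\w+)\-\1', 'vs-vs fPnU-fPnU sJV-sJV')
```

After group 1 captures some text, `\1` only succeeds where that same text appears again.
Matches: at [0:5] match 'vs-vs', group 1 = 'vs'; at [6:15] match 'fPnU-fPnU', group 1 = 'fPnU'; at [16:23] match 'sJV-sJV', group 1 = 'sJV'.
One capturing group, so `findall` returns just the captured substring from each match — 3 in all.

['vs', 'fPnU', 'sJV']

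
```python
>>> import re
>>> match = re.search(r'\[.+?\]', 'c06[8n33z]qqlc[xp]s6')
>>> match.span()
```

Unlike `match`, `search` isn't anchored — it looks for the pattern anywhere in the string.
The match spans [3:10] → '[8n33z]'.

(3, 10)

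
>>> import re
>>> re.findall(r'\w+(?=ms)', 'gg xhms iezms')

['xh', 'iez']

The positive lookaround only admits positions where the adjacent text matches; those characters stay outside the span.
Matches: at [3:5] → 'xh'; at [8:11] → 'iez'.
`findall` yields the raw match text (2 of them) because the pattern has no groups.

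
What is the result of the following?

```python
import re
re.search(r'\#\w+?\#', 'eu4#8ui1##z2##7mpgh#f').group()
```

'#8ui1#'

`re.search` tries every starting position until one works.
The match spans [3:9] → '#8ui1#'.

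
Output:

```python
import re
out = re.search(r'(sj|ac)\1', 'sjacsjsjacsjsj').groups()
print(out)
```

('sj',)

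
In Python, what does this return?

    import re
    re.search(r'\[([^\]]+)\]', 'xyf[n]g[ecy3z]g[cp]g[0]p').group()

The match spans [3:6] → '[n]'.

'[n]'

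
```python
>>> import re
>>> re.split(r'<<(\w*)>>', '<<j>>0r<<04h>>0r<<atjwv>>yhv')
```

['', 'j', '0r', '04h', '0r', 'atjwv', 'yhv']

Matches to split on: at [0:5] → '<<j>>'; at [7:14] → '<<04h>>'; at [16:25] → '<<atjwv>>'.
`re.split` interleaves the captured-group text with the surrounding fragments.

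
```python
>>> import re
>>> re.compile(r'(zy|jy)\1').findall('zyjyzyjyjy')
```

['jy']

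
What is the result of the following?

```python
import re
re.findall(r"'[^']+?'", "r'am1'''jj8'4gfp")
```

Matches: at [1:6] → "'am1'"; at [7:12] → "'jj8'".
With no groups in the pattern, `findall` gives back each whole match — 2 here.

["'am1'", "'jj8'"]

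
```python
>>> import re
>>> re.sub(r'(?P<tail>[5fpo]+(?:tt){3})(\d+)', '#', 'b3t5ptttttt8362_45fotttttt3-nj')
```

Pattern: one or more of one of [5fpo], then the literal 'tt' repeated 3 times (captured as 'tail'); then one or more of a digit (captured).
Matches: at [3:15] → '5ptttttt8362'; at [17:27] → '5fotttttt3'.
Each match is replaced by '#'.

'b3t#_4#-nj'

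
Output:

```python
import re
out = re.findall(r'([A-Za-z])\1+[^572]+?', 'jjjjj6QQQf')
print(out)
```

['j', 'Q']

`\1` is not a pattern — it's the concrete string captured by group 1, re-applied verbatim.
With a single group, `findall` returns only what that group captured — 2 items.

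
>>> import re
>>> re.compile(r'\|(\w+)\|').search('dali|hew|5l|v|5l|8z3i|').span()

(4, 9)

Unlike `match`, `search` isn't anchored — it looks for the pattern anywhere in the string.
The match spans [4:9] → '|hew|'.
Captured: group 1 = 'hew'.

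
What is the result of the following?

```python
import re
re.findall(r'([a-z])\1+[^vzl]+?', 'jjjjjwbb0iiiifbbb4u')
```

['j', 'b', 'i', 'b']

`\1` has to match the exact text group 1 already captured.
Walking the string: at [0:6] match 'jjjjjw', group 1 = 'j'; at [6:9] match 'bb0', group 1 = 'b'; at [9:14] match 'iiiif', group 1 = 'i'; at [14:18] match 'bbb4', group 1 = 'b'.
With a single group, `findall` returns only what that group captured — 4 items.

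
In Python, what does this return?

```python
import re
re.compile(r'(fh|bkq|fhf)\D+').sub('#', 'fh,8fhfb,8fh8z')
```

Each match is replaced by '#'.

'#8#8fh8z'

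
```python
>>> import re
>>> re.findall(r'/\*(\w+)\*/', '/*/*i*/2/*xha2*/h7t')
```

['i', 'xha2']

One capturing group, so `findall` returns just the captured substring from each match — 2 in all.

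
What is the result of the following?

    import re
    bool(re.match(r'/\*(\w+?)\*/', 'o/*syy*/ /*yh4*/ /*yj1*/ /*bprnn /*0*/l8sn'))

False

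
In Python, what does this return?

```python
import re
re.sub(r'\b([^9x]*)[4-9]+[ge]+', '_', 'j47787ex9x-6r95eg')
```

This matches a word boundary (`\b`, zero-width); then zero or more of any character except [9x] (captured); then one or more of a character in [4-9]; then one or more of one of [ge].
Matches: at [0:7] → 'j47787e'; at [10:17] → '-6r95eg'.
Every occurrence is swapped for '_'.

'_x9x_'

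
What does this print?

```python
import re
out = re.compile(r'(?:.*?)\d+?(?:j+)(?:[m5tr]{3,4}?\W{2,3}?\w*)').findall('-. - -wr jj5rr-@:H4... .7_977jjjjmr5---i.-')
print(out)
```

A non-greedy quantifier consumes as few characters as it can — just enough that the remainder of the pattern still matches from where it stops; whatever follows it matches normally.
With no groups in the pattern, `findall` gives back each whole match — 1 here.

['-. - -wr jj5rr-@:H4... .7_977jjjjmr5--']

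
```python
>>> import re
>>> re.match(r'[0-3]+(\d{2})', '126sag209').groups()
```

('26',)

The match spans [0:3] → '126'.
Captured: group 1 = '26'.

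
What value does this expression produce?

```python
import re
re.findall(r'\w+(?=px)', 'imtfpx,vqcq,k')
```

['imtf']

Because the assertion is zero-width, the text it checks is not consumed and won't appear in the result.
Matches: at [0:4] → 'imtf'.
With no groups in the pattern, `findall` gives back each whole match — 1 here.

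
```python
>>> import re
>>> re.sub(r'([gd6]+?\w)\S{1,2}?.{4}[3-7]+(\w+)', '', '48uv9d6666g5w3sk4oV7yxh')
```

'48uv9'

The pattern matches one or more of one of [gd6] (lazy), then a word character (captured); then 1 to 2 of a non-whitespace character (lazy), then exactly 4 of any character, then one or more of a character in [3-7]; then one or more of a word character (captured).
Matches: at [5:23] → 'd6666g5w3sk4oV7yxh'.
`sub` substitutes '' at each match site.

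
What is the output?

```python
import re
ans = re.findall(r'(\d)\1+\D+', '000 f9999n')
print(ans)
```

The backreference `\1` re-matches whatever the first group consumed, character for character.
`findall` collects group 1 from each match (2 total).

['0', '9']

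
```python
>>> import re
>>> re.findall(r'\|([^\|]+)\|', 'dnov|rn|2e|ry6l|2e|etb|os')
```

['rn', 'ry6l', 'etb']

One capturing group, so `findall` returns just the captured substring from each match — 3 in all.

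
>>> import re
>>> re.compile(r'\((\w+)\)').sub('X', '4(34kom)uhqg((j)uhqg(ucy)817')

Matches: at [1:8] → '(34kom)'; at [13:16] → '(j)'; at [20:25] → '(ucy)'.
`sub` substitutes 'X' at each match site.

'4Xuhqg(XuhqgX817'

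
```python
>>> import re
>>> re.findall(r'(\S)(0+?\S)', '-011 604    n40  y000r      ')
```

[('-', '01'), ('6', '04'), ('y', '00')]

With 2 capturing groups, `findall` returns a 2-tuple per match.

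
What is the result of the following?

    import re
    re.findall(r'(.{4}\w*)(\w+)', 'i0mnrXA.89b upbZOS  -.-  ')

[('i0mnrX', 'A'), ('89b upbZO', 'S')]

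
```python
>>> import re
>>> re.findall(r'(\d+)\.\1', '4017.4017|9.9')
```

The backreference `\1` re-matches whatever the first group consumed, character for character.
Walking the string: at [0:9] match '4017.4017', group 1 = '4017'; at [10:13] match '9.9', group 1 = '9'.
With a single group, `findall` returns only what that group captured — 2 items.

['4017', '9']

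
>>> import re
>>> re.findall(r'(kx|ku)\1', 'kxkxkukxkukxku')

['kx']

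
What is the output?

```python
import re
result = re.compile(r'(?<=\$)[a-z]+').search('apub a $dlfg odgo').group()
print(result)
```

dlfg

The lookaround is zero-width — it requires the adjacent text to match without consuming it, so the asserted text isn't part of the match.
The match spans [8:12] → 'dlfg'.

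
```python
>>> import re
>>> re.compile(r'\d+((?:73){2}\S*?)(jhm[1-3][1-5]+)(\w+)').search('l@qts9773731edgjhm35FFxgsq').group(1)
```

The pattern matches one or more of a digit; then the literal '73' repeated 2 times, then zero or more of a non-whitespace character (lazy) (captured); then the literal 'jhm', then a character in [1-3], then one or more of a character in [1-5] (captured); then one or more of a word character (captured).
`re.search` tries every starting position until one works.
The match spans [5:26] → '9773731edgjhm35FFxgsq'.
Captured: group 1 = '73731edg', group 2 = 'jhm35', group 3 = 'FFxgsq'.

'73731edg'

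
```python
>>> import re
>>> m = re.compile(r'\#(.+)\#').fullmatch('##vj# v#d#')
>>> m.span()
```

For `fullmatch`, every character of the input must be accounted for by the pattern.
The match spans [0:10] → '##vj# v#d#'.

(0, 10)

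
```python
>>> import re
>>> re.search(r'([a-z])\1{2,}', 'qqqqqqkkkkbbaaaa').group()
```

'qqqqqq'

A backreference is literal: `\1` must see the identical characters the first group matched.
`search` walks the string left to right and returns the first match it finds.
The match spans [0:6] → 'qqqqqq'.
Captured: group 1 = 'q'.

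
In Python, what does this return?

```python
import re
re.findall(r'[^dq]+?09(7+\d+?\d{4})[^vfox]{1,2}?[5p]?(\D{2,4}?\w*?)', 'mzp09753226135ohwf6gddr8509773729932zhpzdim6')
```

[('753226', 'oh'), ('7737299', 'zh')]

The `?` after the quantifier makes it lazy — it takes as little as possible before letting the rest of the pattern try.
`findall` packs the 2 group values into a tuple for every match.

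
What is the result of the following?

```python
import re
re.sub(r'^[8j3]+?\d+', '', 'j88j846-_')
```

The pattern matches anchored at the start of the string; then one or more of one of [8j3] (lazy); then one or more of a digit.
With the lazy modifier that quantifier settles for the fewest repetitions that let the rest of the pattern succeed (the atoms after it are unaffected and can still be greedy).
Matches: at [0:3] → 'j88'.
Each match is replaced by ''.

'j846-_'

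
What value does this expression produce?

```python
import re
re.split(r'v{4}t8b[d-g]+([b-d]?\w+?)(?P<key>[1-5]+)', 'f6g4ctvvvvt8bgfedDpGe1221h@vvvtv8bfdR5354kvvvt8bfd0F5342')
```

Lazy quantifiers expand one character at a time until the remainder of the pattern can match.
The group in the pattern means `split` returns the separators' captures alongside the pieces.

['f6g4ct', 'DpGe', '1221', 'h@vvvtv8bfdR5354kvvvt8bfd0F5342']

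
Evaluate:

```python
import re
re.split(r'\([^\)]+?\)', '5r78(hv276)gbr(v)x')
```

Matches to split on: at [4:11] → '(hv276)'; at [14:17] → '(v)'.
Splitting on the pattern gives 3 pieces.

['5r78', 'gbr', 'x']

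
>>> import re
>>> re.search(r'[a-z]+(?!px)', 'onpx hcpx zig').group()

'onpx'

Because the assertion is negative and zero-width, positions next to the forbidden text are skipped.
The match spans [0:4] → 'onpx'.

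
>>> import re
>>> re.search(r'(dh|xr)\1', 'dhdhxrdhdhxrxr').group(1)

'dh'

`\1` is not a pattern — it's the concrete string captured by group 1, re-applied verbatim.
`re.search` tries every starting position until one works.
The match spans [0:4] → 'dhdh'.
Captured: group 1 = 'dh'.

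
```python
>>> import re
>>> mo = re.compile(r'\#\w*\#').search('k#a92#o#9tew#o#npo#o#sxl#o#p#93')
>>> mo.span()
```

`re.search` scans for the first position where the pattern succeeds.
The match spans [1:6] → '#a92#'.

(1, 6)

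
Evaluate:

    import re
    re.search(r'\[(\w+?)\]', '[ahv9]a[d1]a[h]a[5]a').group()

'[ahv9]'

Unlike `match`, `search` isn't anchored — it looks for the pattern anywhere in the string.
The match spans [0:6] → '[ahv9]'.
Captured: group 1 = 'ahv9'.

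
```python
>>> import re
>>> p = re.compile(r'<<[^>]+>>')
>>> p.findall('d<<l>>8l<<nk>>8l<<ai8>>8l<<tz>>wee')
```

['<<l>>', '<<nk>>', '<<ai8>>', '<<tz>>']

Matches: at [1:6] → '<<l>>'; at [8:14] → '<<nk>>'; at [16:23] → '<<ai8>>'; at [25:31] → '<<tz>>'.
Since nothing is captured, `findall` lists the 4 matched substrings directly.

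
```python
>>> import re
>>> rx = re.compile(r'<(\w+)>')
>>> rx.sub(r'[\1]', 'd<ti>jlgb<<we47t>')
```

'd[ti]jlgb<[we47t]'

Matches: at [1:5] → '<ti>'; at [10:17] → '<we47t>'.
`\1` in the replacement pulls in group 1's text for each match.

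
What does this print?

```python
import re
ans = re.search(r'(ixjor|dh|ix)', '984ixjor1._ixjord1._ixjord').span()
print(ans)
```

(3, 8)

Branches in `(...|...)` are attempted left-to-right; the first branch that allows the whole pattern to succeed is taken.
`search` walks the string left to right and returns the first match it finds.
The match spans [3:8] → 'ixjor'.
Captured: group 1 = 'ixjor'.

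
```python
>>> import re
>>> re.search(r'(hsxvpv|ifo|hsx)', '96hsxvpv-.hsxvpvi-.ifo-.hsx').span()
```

(2, 8)

`|` is ordered: at each position the engine commits to the first alternative that works.
Unlike `match`, `search` isn't anchored — it looks for the pattern anywhere in the string.
The match spans [2:8] → 'hsxvpv'.
Captured: group 1 = 'hsxvpv'.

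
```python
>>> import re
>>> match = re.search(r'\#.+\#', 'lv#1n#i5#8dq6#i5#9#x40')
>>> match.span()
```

The match spans [2:19] → '#1n#i5#8dq6#i5#9#'.

(2, 19)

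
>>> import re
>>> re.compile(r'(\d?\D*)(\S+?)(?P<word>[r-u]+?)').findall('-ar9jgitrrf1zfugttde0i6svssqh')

[('-ar', '9jgi', 't'), ('rrf', '1zf', 'u'), ('gttde', '0i6', 's'), ('v', 's', 's')]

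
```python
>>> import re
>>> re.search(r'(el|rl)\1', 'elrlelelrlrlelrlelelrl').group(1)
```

'el'

`\1` is not a pattern — it's the concrete string captured by group 1, re-applied verbatim.
`re.search` tries every starting position until one works.
The match spans [4:8] → 'elel'.
Captured: group 1 = 'el'.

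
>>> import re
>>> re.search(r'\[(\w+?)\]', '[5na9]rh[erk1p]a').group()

'[5na9]'

The match spans [0:6] → '[5na9]'.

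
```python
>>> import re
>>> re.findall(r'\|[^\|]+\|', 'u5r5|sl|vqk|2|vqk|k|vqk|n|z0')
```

Matches: at [4:8] → '|sl|'; at [11:14] → '|2|'; at [17:20] → '|k|'; at [23:26] → '|n|'.
With no groups in the pattern, `findall` gives back each whole match — 4 here.

['|sl|', '|2|', '|k|', '|n|']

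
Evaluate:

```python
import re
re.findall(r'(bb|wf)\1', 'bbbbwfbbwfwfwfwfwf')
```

['bb', 'wf', 'wf']

The backreference `\1` re-matches whatever the first group consumed, character for character.
Scanning left to right: at [0:4] match 'bbbb', group 1 = 'bb'; at [8:12] match 'wfwf', group 1 = 'wf'; at [12:16] match 'wfwf', group 1 = 'wf'.
One capturing group, so `findall` returns just the captured substring from each match — 3 in all.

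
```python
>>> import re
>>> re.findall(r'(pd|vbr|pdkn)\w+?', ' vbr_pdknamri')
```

Alternation tries branches left to right and keeps the first one that lets the overall match succeed at that position.
Scanning left to right: at [1:5] match 'vbr_', group 1 = 'vbr'; at [5:8] match 'pdk', group 1 = 'pd'.
`findall` collects group 1 from each match (2 total).

['vbr', 'pd']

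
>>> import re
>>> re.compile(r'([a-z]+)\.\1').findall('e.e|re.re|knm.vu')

['e', 're']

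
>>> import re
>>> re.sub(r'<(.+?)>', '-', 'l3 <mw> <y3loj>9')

'l3 - -9'

`sub` substitutes '-' at each match site.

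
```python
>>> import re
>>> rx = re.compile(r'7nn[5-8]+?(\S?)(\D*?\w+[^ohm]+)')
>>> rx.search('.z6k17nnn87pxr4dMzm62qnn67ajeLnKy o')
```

None

Here no position works, so the call returns None.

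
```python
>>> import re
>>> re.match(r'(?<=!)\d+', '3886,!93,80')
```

None

Lookahead/lookbehind check context without consuming it, so the matched span excludes the asserted characters.
`re.match` only tries the pattern at the start of the string.
Here the pattern fails at index 0, so the call returns None.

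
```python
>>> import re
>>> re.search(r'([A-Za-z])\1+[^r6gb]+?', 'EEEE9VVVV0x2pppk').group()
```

'EEEE9'

`\1` is not a pattern — it's the concrete string captured by group 1, re-applied verbatim.
`re.search` tries every starting position until one works.
The match spans [0:5] → 'EEEE9'.
Captured: group 1 = 'E'.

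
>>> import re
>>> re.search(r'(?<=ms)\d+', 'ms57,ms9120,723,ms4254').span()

Lookahead/lookbehind check context without consuming it, so the matched span excludes the asserted characters.
Unlike `match`, `search` isn't anchored — it looks for the pattern anywhere in the string.
The match spans [2:4] → '57'.

(2, 4)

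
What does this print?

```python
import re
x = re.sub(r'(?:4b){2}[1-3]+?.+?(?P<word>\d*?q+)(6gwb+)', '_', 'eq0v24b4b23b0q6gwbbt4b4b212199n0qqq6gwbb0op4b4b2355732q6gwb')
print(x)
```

This matches the literal '4b' repeated 2 times, then one or more of a character in [1-3] (lazy); then one or more of any character (lazy); then zero or more of a digit (lazy), then one or more of a literal 'q' (captured as 'word'); then the literal '6gw', then one or more of the literal 'b' (captured).
Because the quantifier is non-greedy, it stops expanding at the earliest point where the rest of the pattern can succeed.
Matches: at [5:19] → '4b4b23b0q6gwbb'; at [20:40] → '4b4b212199n0qqq6gwbb'; at [43:59] → '4b4b2355732q6gwb'.
Every occurrence is swapped for '_'.

eq0v2_t_0op_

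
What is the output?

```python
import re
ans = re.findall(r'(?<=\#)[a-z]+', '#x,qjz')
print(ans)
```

['x']

The `(?=…)`/`(?<=…)` assertion just peeks at neighbouring text; it doesn't advance the match position.
Scanning left to right: at [1:2] → 'x'.
With no groups in the pattern, `findall` gives back each whole match — 1 here.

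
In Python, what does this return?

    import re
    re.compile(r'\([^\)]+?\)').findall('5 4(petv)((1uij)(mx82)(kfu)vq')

['(petv)', '((1uij)', '(mx82)', '(kfu)']

Walking the string: at [3:9] → '(petv)'; at [9:16] → '((1uij)'; at [16:22] → '(mx82)'; at [22:27] → '(kfu)'.
Since nothing is captured, `findall` lists the 4 matched substrings directly.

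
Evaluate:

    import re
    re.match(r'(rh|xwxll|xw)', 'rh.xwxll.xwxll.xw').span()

With `match`, the pattern is implicitly anchored at the beginning.
The match spans [0:2] → 'rh'.

(0, 2)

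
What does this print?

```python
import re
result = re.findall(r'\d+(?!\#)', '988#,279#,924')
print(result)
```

['98', '27', '924']

Because the assertion is negative and zero-width, positions next to the forbidden text are skipped.
Matches: at [0:2] → '98'; at [5:7] → '27'; at [10:13] → '924'.
No capturing groups, so `findall` returns the 3 full match strings.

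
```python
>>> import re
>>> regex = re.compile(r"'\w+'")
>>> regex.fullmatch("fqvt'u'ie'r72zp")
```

None

`re.fullmatch` requires the pattern to consume the entire string.
Here the string isn't matched end-to-end, so the call returns None.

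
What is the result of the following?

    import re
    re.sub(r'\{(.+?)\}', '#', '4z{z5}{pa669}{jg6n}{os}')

With the lazy modifier that quantifier settles for the fewest repetitions that let the rest of the pattern succeed (the atoms after it are unaffected and can still be greedy).
Matches: at [2:6] → '{z5}'; at [6:13] → '{pa669}'; at [13:19] → '{jg6n}'; at [19:23] → '{os}'.
Each match is replaced by '#'.

'4z####'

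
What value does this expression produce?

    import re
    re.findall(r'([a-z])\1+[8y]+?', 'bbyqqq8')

After group 1 captures some text, `\1` only succeeds where that same text appears again.
Because there's exactly one group, `findall` drops the full match and keeps group 1 from each hit.

['b', 'q']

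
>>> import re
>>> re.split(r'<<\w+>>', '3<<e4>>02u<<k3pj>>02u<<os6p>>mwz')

The string is cut at each match, leaving 4 pieces.

['3', '02u', '02u', 'mwz']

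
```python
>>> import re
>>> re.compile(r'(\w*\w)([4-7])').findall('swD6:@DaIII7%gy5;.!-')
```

Pattern: zero or more of a word character, then a word character (captured); then a character in [4-7] (captured).
Walking the string: at [0:4] match 'swD6', groups = ('swD', '6'); at [6:12] match 'DaIII7', groups = ('DaIII', '7'); at [13:16] match 'gy5', groups = ('gy', '5').
`findall` packs the 2 group values into a tuple for every match.

[('swD', '6'), ('DaIII', '7'), ('gy', '5')]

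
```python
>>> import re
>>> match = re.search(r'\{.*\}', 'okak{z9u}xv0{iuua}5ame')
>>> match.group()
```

'{z9u}xv0{iuua}'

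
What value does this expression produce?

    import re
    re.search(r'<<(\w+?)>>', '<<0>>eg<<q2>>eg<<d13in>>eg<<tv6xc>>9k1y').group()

The match spans [0:5] → '<<0>>'.

'<<0>>'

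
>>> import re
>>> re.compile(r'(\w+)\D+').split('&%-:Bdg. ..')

['&%-:', 'Bdg', '']

Pattern: one or more of a word character (captured); then one or more of a non-digit.
Matches to split on: at [4:11] → 'Bdg. ..'.
The group in the pattern means `split` returns the separators' captures alongside the pieces.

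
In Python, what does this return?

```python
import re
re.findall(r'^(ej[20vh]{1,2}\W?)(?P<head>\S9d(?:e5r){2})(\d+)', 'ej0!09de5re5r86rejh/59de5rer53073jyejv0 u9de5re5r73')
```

[('ej0!', '09de5re5r', '86')]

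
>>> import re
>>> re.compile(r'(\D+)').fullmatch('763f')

`re.fullmatch` requires the pattern to consume the entire string.
Here the pattern can't cover the whole string, so the call returns None.

None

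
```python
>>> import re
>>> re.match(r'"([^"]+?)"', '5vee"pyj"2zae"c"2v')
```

`match` is anchored at position 0; if the pattern doesn't fit there, it returns None.
Here the string doesn't start with a match, so the call returns None.

None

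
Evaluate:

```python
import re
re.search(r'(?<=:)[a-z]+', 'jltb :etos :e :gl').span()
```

The positive lookaround only admits positions where the adjacent text matches; those characters stay outside the span.
`search` walks the string left to right and returns the first match it finds.
The match spans [6:10] → 'etos'.

(6, 10)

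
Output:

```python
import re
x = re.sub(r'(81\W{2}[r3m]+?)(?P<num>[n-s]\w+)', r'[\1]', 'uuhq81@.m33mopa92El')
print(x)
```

uuhq[81@.m33m]

The pattern matches the literal '81', then exactly 2 of a non-word character, then one or more of one of [r3m] (lazy) (captured); then a character in [n-s], then one or more of a word character (captured as 'num').
Matches: at [4:19] → '81@.m33mopa92El'.
The replacement refers to a captured group, so each match is rewritten using its own captured text.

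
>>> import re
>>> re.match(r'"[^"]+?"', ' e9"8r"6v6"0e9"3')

None

With `match`, the pattern is implicitly anchored at the beginning.
Here the pattern fails at index 0, so the call returns None.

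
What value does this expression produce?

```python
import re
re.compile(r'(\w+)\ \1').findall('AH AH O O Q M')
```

After group 1 captures some text, `\1` only succeeds where that same text appears again.
Walking the string: at [0:5] match 'AH AH', group 1 = 'AH'; at [6:9] match 'O O', group 1 = 'O'.
Because there's exactly one group, `findall` drops the full match and keeps group 1 from each hit.

['AH', 'O']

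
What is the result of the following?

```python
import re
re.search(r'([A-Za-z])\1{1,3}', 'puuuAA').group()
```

The backreference `\1` re-matches whatever the first group consumed, character for character.
`re.search` tries every starting position until one works.
The match spans [1:4] → 'uuu'.
Captured: group 1 = 'u'.

'uuu'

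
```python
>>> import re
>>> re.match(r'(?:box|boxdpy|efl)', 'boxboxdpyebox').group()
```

`match` is anchored at position 0; if the pattern doesn't fit there, it returns None.
The match spans [0:3] → 'box'.

'box'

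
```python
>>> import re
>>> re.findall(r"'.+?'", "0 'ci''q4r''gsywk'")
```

A non-greedy quantifier consumes as few characters as it can — just enough that the remainder of the pattern still matches from where it stops; whatever follows it matches normally.
Scanning left to right: at [2:6] → "'ci'"; at [6:11] → "'q4r'"; at [11:18] → "'gsywk'".
No capturing groups, so `findall` returns the 3 full match strings.

["'ci'", "'q4r'", "'gsywk'"]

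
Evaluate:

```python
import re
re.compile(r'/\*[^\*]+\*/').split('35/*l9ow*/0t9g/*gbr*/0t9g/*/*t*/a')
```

['35', '0t9g', '0t9g/*', 'a']

Matches to split on: at [2:10] → '/*l9ow*/'; at [14:21] → '/*gbr*/'; at [27:32] → '/*t*/'.
Splitting on the pattern gives 4 pieces.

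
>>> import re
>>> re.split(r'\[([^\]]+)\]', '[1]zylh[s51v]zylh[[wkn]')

['', '1', 'zylh', 's51v', 'zylh', '[wkn', '']

Matches to split on: at [0:3] → '[1]'; at [7:13] → '[s51v]'; at [17:23] → '[[wkn]'.
`re.split` interleaves the captured-group text with the surrounding fragments.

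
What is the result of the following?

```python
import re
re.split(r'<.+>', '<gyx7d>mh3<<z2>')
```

['', '']

Matches to split on: at [0:15] → '<gyx7d>mh3<<z2>'.
The string is cut at each match, leaving 2 pieces.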